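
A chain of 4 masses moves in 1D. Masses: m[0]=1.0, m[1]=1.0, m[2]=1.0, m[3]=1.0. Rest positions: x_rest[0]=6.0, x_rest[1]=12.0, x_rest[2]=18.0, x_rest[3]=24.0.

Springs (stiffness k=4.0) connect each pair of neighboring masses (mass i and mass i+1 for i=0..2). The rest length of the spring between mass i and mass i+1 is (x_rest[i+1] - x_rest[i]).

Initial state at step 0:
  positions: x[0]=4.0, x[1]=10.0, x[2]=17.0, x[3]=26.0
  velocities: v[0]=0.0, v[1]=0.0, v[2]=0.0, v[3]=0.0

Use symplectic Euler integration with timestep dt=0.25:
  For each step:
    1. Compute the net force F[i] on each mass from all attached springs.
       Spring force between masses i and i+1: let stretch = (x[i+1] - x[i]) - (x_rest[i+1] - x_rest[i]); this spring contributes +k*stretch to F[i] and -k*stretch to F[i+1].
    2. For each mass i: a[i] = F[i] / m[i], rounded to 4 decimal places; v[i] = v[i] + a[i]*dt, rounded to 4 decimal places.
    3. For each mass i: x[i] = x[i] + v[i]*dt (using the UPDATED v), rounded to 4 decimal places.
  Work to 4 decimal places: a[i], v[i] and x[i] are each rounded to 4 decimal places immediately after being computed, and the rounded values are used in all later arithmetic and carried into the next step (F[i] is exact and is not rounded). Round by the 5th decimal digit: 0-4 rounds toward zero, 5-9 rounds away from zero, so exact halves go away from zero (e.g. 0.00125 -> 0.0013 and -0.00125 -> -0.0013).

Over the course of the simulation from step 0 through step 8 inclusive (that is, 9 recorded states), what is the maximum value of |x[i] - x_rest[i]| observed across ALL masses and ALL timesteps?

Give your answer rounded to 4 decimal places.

Step 0: x=[4.0000 10.0000 17.0000 26.0000] v=[0.0000 0.0000 0.0000 0.0000]
Step 1: x=[4.0000 10.2500 17.5000 25.2500] v=[0.0000 1.0000 2.0000 -3.0000]
Step 2: x=[4.0625 10.7500 18.1250 24.0625] v=[0.2500 2.0000 2.5000 -4.7500]
Step 3: x=[4.2969 11.4219 18.3906 22.8906] v=[0.9375 2.6875 1.0625 -4.6875]
Step 4: x=[4.8125 12.0547 18.0391 22.0937] v=[2.0625 2.5312 -1.4062 -3.1875]
Step 5: x=[5.6387 12.3731 17.2051 21.7832] v=[3.3047 1.2734 -3.3360 -1.2421]
Step 6: x=[6.6485 12.2159 16.3076 21.8282] v=[4.0391 -0.6290 -3.5899 0.1798]
Step 7: x=[7.5501 11.6897 15.7674 21.9930] v=[3.6065 -2.1047 -2.1610 0.6592]
Step 8: x=[7.9866 11.1481 15.7641 22.1014] v=[1.7461 -2.1666 -0.0131 0.4336]
Max displacement = 2.2359

Answer: 2.2359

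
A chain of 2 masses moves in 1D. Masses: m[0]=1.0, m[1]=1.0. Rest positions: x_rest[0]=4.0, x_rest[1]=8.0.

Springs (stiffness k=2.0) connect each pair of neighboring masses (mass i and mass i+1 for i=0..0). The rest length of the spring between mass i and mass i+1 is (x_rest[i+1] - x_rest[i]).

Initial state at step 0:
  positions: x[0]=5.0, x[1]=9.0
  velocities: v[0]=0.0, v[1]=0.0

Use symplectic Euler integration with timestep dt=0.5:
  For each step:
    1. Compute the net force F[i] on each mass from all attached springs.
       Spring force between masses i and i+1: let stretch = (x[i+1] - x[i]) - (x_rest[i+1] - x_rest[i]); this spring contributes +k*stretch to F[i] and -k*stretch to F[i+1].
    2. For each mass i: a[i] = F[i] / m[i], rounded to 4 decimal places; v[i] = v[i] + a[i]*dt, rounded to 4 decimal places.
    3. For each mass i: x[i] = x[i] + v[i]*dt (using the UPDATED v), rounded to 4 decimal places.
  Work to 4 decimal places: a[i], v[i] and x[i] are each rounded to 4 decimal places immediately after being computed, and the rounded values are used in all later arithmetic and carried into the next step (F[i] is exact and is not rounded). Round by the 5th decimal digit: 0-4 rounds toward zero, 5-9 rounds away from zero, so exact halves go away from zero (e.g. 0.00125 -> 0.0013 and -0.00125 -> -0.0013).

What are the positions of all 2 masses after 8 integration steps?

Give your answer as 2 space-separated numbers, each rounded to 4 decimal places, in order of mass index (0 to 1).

Answer: 5.0000 9.0000

Derivation:
Step 0: x=[5.0000 9.0000] v=[0.0000 0.0000]
Step 1: x=[5.0000 9.0000] v=[0.0000 0.0000]
Step 2: x=[5.0000 9.0000] v=[0.0000 0.0000]
Step 3: x=[5.0000 9.0000] v=[0.0000 0.0000]
Step 4: x=[5.0000 9.0000] v=[0.0000 0.0000]
Step 5: x=[5.0000 9.0000] v=[0.0000 0.0000]
Step 6: x=[5.0000 9.0000] v=[0.0000 0.0000]
Step 7: x=[5.0000 9.0000] v=[0.0000 0.0000]
Step 8: x=[5.0000 9.0000] v=[0.0000 0.0000]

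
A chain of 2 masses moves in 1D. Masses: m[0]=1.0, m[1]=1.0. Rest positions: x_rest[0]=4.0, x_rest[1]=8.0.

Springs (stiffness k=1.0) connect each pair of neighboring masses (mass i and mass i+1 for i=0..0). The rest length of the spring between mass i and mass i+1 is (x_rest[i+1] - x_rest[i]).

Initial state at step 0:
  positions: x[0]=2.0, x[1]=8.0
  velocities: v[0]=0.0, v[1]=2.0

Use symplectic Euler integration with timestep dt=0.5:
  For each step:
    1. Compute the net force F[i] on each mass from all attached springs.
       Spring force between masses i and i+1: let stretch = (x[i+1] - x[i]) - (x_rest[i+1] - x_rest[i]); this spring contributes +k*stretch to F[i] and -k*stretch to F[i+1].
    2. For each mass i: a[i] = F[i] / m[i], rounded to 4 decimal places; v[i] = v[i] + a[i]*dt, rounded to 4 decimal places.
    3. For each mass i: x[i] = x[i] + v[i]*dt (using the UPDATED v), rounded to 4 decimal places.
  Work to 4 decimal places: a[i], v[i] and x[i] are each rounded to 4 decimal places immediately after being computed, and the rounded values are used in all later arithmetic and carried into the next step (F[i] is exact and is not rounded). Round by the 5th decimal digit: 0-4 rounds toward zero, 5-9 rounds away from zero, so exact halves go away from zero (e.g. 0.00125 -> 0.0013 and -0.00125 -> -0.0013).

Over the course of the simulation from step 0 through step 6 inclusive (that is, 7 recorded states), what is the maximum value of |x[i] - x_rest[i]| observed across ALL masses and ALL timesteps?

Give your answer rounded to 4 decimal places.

Step 0: x=[2.0000 8.0000] v=[0.0000 2.0000]
Step 1: x=[2.5000 8.5000] v=[1.0000 1.0000]
Step 2: x=[3.5000 8.5000] v=[2.0000 0.0000]
Step 3: x=[4.7500 8.2500] v=[2.5000 -0.5000]
Step 4: x=[5.8750 8.1250] v=[2.2500 -0.2500]
Step 5: x=[6.5625 8.4375] v=[1.3750 0.6250]
Step 6: x=[6.7188 9.2813] v=[0.3125 1.6875]
Max displacement = 2.7188

Answer: 2.7188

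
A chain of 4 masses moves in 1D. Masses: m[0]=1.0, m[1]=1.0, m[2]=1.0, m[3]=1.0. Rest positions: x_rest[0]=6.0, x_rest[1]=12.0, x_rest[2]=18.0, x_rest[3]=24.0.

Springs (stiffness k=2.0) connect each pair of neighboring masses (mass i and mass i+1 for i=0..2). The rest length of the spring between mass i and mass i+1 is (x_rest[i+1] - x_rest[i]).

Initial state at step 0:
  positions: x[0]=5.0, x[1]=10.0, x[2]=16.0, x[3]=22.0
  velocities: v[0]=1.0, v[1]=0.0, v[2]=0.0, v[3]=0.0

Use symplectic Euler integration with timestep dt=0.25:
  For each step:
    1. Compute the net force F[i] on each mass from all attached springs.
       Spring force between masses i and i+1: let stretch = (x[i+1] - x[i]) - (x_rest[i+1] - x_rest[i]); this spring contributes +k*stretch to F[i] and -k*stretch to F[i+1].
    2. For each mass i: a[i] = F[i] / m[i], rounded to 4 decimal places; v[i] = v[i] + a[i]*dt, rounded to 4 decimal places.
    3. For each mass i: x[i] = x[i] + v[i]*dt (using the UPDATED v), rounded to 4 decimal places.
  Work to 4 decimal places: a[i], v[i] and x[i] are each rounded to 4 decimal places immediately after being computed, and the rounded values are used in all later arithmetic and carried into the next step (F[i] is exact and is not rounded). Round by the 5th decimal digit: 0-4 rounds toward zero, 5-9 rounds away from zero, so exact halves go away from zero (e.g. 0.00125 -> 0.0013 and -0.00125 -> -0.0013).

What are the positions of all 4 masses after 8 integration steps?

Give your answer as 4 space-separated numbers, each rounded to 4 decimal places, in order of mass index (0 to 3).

Step 0: x=[5.0000 10.0000 16.0000 22.0000] v=[1.0000 0.0000 0.0000 0.0000]
Step 1: x=[5.1250 10.1250 16.0000 22.0000] v=[0.5000 0.5000 0.0000 0.0000]
Step 2: x=[5.1250 10.3594 16.0156 22.0000] v=[0.0000 0.9375 0.0625 0.0000]
Step 3: x=[5.0293 10.6465 16.0723 22.0020] v=[-0.3828 1.1484 0.2266 0.0078]
Step 4: x=[4.8858 10.9097 16.1920 22.0128] v=[-0.5742 1.0527 0.4786 0.0430]
Step 5: x=[4.7452 11.0802 16.3790 22.0460] v=[-0.5623 0.6819 0.7479 0.1326]
Step 6: x=[4.6465 11.1212 16.6120 22.1208] v=[-0.3948 0.1638 0.9320 0.2991]
Step 7: x=[4.6071 11.0392 16.8473 22.2570] v=[-0.1575 -0.3282 0.9410 0.5447]
Step 8: x=[4.6218 10.8792 17.0328 22.4670] v=[0.0586 -0.6402 0.7418 0.8399]

Answer: 4.6218 10.8792 17.0328 22.4670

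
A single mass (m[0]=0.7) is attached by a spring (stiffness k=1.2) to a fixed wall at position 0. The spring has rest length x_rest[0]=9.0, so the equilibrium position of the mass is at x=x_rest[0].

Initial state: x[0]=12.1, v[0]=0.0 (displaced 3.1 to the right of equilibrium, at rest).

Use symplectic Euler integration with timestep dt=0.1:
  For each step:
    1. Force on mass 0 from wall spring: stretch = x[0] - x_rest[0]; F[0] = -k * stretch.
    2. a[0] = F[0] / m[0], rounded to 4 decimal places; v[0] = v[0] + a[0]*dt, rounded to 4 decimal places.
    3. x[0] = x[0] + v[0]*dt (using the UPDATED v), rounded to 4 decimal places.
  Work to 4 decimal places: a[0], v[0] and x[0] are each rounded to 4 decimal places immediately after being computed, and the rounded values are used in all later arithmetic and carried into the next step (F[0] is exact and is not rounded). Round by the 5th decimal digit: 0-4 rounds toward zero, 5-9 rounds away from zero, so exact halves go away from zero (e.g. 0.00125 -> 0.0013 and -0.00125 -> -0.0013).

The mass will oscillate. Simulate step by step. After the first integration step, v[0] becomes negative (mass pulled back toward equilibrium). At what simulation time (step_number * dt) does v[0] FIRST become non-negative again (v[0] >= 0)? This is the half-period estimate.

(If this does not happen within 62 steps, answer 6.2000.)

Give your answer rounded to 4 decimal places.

Step 0: x=[12.1000] v=[0.0000]
Step 1: x=[12.0469] v=[-0.5314]
Step 2: x=[11.9415] v=[-1.0537]
Step 3: x=[11.7857] v=[-1.5580]
Step 4: x=[11.5821] v=[-2.0356]
Step 5: x=[11.3343] v=[-2.4783]
Step 6: x=[11.0465] v=[-2.8785]
Step 7: x=[10.7236] v=[-3.2293]
Step 8: x=[10.3711] v=[-3.5248]
Step 9: x=[9.9951] v=[-3.7599]
Step 10: x=[9.6021] v=[-3.9305]
Step 11: x=[9.1987] v=[-4.0337]
Step 12: x=[8.7919] v=[-4.0678]
Step 13: x=[8.3887] v=[-4.0321]
Step 14: x=[7.9960] v=[-3.9273]
Step 15: x=[7.6205] v=[-3.7552]
Step 16: x=[7.2686] v=[-3.5187]
Step 17: x=[6.9464] v=[-3.2219]
Step 18: x=[6.6594] v=[-2.8699]
Step 19: x=[6.4125] v=[-2.4687]
Step 20: x=[6.2100] v=[-2.0251]
Step 21: x=[6.0553] v=[-1.5468]
Step 22: x=[5.9511] v=[-1.0420]
Step 23: x=[5.8992] v=[-0.5193]
Step 24: x=[5.9004] v=[0.0123]
First v>=0 after going negative at step 24, time=2.4000

Answer: 2.4000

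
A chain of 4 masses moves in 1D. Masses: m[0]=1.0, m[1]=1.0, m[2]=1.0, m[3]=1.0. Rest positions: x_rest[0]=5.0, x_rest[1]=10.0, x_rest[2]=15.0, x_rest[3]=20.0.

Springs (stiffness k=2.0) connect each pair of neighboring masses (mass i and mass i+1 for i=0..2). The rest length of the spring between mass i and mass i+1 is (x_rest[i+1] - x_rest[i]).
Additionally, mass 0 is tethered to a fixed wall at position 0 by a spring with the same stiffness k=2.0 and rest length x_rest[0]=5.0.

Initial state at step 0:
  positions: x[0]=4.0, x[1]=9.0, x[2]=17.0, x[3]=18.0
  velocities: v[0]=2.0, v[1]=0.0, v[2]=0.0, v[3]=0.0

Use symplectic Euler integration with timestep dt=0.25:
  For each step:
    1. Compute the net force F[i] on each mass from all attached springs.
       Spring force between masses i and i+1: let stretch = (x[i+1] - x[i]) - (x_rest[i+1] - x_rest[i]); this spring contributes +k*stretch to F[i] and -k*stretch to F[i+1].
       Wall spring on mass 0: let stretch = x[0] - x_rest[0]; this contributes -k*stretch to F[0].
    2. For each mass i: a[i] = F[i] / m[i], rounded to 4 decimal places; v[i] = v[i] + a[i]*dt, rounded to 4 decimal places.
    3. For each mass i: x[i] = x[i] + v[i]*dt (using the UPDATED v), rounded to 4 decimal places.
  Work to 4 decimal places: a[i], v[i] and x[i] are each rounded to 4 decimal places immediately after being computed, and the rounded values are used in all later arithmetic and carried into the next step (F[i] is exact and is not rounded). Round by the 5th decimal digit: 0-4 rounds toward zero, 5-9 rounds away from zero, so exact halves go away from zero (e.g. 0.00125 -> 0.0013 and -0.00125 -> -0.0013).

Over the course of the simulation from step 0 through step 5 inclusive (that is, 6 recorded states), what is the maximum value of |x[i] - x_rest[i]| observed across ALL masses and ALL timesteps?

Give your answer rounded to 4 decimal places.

Step 0: x=[4.0000 9.0000 17.0000 18.0000] v=[2.0000 0.0000 0.0000 0.0000]
Step 1: x=[4.6250 9.3750 16.1250 18.5000] v=[2.5000 1.5000 -3.5000 2.0000]
Step 2: x=[5.2656 10.0000 14.7031 19.3281] v=[2.5625 2.5000 -5.6875 3.3125]
Step 3: x=[5.8398 10.6211 13.2715 20.2031] v=[2.2969 2.4844 -5.7266 3.5000]
Step 4: x=[6.2817 10.9759 12.3750 20.8367] v=[1.7677 1.4190 -3.5860 2.5342]
Step 5: x=[6.5252 10.9188 12.3613 21.0376] v=[0.9740 -0.2286 -0.0547 0.8034]
Max displacement = 2.6387

Answer: 2.6387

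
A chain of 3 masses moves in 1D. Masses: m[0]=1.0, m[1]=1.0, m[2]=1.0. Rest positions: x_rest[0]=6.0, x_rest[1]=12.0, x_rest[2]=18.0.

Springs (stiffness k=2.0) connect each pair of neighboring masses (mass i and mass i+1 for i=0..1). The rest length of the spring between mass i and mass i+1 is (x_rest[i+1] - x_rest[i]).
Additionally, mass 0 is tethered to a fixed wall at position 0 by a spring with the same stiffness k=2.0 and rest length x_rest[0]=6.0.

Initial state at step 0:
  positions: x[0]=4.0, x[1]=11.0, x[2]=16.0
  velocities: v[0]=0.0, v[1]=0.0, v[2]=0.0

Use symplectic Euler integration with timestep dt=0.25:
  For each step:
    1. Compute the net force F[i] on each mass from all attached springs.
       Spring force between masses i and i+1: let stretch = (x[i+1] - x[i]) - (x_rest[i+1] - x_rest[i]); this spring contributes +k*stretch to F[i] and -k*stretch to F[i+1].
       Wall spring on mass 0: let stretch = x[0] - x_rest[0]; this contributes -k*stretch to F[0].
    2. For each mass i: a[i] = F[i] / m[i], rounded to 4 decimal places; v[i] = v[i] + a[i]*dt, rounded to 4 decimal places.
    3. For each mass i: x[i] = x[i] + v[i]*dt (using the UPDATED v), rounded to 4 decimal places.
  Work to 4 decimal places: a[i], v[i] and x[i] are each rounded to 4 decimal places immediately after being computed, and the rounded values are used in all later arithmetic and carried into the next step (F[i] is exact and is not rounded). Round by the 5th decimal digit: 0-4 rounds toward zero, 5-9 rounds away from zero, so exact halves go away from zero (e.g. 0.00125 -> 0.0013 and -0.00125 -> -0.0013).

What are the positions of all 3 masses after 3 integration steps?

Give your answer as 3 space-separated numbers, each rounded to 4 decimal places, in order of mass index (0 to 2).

Answer: 5.6719 10.0723 16.5371

Derivation:
Step 0: x=[4.0000 11.0000 16.0000] v=[0.0000 0.0000 0.0000]
Step 1: x=[4.3750 10.7500 16.1250] v=[1.5000 -1.0000 0.5000]
Step 2: x=[5.0000 10.3750 16.3281] v=[2.5000 -1.5000 0.8125]
Step 3: x=[5.6719 10.0723 16.5371] v=[2.6875 -1.2110 0.8360]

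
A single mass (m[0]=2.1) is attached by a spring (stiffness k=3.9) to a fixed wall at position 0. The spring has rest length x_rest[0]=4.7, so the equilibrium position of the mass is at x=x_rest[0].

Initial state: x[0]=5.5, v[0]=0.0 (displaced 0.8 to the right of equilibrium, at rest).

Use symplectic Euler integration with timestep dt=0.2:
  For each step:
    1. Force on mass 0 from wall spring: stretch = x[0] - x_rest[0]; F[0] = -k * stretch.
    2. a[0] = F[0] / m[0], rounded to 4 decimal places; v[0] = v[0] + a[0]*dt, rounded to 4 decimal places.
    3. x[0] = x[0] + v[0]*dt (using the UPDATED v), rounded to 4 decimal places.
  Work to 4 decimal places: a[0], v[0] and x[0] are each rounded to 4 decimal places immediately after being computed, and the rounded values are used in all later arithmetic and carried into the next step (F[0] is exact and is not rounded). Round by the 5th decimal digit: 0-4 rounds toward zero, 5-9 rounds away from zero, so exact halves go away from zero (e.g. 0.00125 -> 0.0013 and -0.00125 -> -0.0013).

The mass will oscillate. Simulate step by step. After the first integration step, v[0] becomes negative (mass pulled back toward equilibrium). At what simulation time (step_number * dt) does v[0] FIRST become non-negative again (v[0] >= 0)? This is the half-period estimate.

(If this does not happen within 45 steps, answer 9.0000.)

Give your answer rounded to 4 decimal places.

Step 0: x=[5.5000] v=[0.0000]
Step 1: x=[5.4406] v=[-0.2971]
Step 2: x=[5.3262] v=[-0.5722]
Step 3: x=[5.1652] v=[-0.8048]
Step 4: x=[4.9697] v=[-0.9776]
Step 5: x=[4.7541] v=[-1.0778]
Step 6: x=[4.5345] v=[-1.0979]
Step 7: x=[4.3272] v=[-1.0364]
Step 8: x=[4.1476] v=[-0.8979]
Step 9: x=[4.0091] v=[-0.6927]
Step 10: x=[3.9219] v=[-0.4361]
Step 11: x=[3.8925] v=[-0.1471]
Step 12: x=[3.9231] v=[0.1528]
First v>=0 after going negative at step 12, time=2.4000

Answer: 2.4000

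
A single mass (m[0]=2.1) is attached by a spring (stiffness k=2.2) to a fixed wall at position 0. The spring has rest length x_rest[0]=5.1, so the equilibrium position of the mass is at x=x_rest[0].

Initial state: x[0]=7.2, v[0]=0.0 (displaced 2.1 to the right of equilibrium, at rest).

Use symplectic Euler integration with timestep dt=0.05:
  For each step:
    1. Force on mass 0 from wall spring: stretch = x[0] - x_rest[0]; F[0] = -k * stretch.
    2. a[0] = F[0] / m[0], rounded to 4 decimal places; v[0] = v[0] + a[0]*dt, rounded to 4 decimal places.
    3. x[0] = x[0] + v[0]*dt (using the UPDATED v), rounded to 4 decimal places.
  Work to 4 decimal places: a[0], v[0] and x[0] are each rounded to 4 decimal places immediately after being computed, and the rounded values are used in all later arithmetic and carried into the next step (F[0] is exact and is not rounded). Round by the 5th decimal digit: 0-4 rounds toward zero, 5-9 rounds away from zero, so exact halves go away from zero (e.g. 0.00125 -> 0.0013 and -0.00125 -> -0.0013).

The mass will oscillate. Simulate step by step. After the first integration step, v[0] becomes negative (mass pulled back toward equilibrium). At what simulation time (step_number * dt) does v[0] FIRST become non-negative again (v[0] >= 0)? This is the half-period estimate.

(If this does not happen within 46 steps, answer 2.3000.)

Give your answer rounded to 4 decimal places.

Step 0: x=[7.2000] v=[0.0000]
Step 1: x=[7.1945] v=[-0.1100]
Step 2: x=[7.1835] v=[-0.2197]
Step 3: x=[7.1671] v=[-0.3288]
Step 4: x=[7.1452] v=[-0.4371]
Step 5: x=[7.1180] v=[-0.5442]
Step 6: x=[7.0855] v=[-0.6499]
Step 7: x=[7.0478] v=[-0.7539]
Step 8: x=[7.0050] v=[-0.8559]
Step 9: x=[6.9572] v=[-0.9557]
Step 10: x=[6.9046] v=[-1.0530]
Step 11: x=[6.8472] v=[-1.1475]
Step 12: x=[6.7853] v=[-1.2390]
Step 13: x=[6.7189] v=[-1.3273]
Step 14: x=[6.6483] v=[-1.4121]
Step 15: x=[6.5736] v=[-1.4932]
Step 16: x=[6.4951] v=[-1.5704]
Step 17: x=[6.4129] v=[-1.6435]
Step 18: x=[6.3273] v=[-1.7123]
Step 19: x=[6.2385] v=[-1.7766]
Step 20: x=[6.1467] v=[-1.8362]
Step 21: x=[6.0522] v=[-1.8910]
Step 22: x=[5.9552] v=[-1.9409]
Step 23: x=[5.8559] v=[-1.9857]
Step 24: x=[5.7546] v=[-2.0253]
Step 25: x=[5.6516] v=[-2.0596]
Step 26: x=[5.5472] v=[-2.0885]
Step 27: x=[5.4416] v=[-2.1119]
Step 28: x=[5.3351] v=[-2.1298]
Step 29: x=[5.2280] v=[-2.1421]
Step 30: x=[5.1206] v=[-2.1488]
Step 31: x=[5.0131] v=[-2.1499]
Step 32: x=[4.9058] v=[-2.1454]
Step 33: x=[4.7990] v=[-2.1352]
Step 34: x=[4.6930] v=[-2.1194]
Step 35: x=[4.5881] v=[-2.0981]
Step 36: x=[4.4845] v=[-2.0713]
Step 37: x=[4.3825] v=[-2.0391]
Step 38: x=[4.2824] v=[-2.0015]
Step 39: x=[4.1845] v=[-1.9587]
Step 40: x=[4.0890] v=[-1.9107]
Step 41: x=[3.9961] v=[-1.8577]
Step 42: x=[3.9061] v=[-1.7999]
Step 43: x=[3.8192] v=[-1.7374]
Step 44: x=[3.7357] v=[-1.6703]
Step 45: x=[3.6558] v=[-1.5988]
Step 46: x=[3.5796] v=[-1.5232]
v[0] did not become non-negative within 46 steps; using fallback time=2.3000

Answer: 2.3000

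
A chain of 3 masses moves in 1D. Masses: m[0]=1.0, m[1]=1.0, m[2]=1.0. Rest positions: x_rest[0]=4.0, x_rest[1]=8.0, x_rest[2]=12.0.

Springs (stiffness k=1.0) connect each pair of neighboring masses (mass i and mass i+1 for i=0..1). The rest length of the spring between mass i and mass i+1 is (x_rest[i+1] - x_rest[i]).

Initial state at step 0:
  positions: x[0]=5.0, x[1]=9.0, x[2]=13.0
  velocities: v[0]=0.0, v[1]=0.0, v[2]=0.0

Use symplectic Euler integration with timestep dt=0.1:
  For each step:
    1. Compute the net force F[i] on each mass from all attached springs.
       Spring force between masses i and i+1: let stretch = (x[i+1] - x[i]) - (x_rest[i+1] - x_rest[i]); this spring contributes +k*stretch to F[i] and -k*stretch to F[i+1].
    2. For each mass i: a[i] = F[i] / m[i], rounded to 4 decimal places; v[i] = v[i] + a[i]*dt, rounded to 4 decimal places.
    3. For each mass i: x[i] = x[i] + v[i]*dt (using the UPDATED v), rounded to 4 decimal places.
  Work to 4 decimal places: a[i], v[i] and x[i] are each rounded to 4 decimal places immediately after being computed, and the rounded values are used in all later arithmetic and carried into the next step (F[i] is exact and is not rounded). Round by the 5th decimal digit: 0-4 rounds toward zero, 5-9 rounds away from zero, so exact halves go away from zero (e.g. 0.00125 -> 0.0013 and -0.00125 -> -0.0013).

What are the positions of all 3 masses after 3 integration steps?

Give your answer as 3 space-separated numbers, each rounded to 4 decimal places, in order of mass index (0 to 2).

Answer: 5.0000 9.0000 13.0000

Derivation:
Step 0: x=[5.0000 9.0000 13.0000] v=[0.0000 0.0000 0.0000]
Step 1: x=[5.0000 9.0000 13.0000] v=[0.0000 0.0000 0.0000]
Step 2: x=[5.0000 9.0000 13.0000] v=[0.0000 0.0000 0.0000]
Step 3: x=[5.0000 9.0000 13.0000] v=[0.0000 0.0000 0.0000]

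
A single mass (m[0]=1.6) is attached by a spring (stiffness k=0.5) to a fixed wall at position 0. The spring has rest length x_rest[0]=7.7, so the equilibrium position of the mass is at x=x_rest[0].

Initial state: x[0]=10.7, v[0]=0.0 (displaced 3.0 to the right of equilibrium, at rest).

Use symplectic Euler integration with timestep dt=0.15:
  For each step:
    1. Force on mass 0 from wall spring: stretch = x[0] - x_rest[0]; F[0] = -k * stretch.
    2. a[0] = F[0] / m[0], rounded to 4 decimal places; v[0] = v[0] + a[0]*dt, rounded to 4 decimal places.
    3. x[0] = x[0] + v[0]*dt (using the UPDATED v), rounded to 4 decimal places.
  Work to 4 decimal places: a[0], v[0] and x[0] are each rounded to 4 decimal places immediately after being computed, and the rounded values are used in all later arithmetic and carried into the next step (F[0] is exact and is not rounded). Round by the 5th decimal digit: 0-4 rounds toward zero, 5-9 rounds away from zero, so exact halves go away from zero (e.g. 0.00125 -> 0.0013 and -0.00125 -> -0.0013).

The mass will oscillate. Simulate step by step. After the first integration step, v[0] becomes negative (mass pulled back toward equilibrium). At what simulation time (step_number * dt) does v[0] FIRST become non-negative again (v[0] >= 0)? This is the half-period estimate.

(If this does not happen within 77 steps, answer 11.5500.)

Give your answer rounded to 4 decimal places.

Answer: 5.7000

Derivation:
Step 0: x=[10.7000] v=[0.0000]
Step 1: x=[10.6789] v=[-0.1406]
Step 2: x=[10.6369] v=[-0.2802]
Step 3: x=[10.5742] v=[-0.4179]
Step 4: x=[10.4913] v=[-0.5526]
Step 5: x=[10.3888] v=[-0.6834]
Step 6: x=[10.2674] v=[-0.8094]
Step 7: x=[10.1279] v=[-0.9297]
Step 8: x=[9.9714] v=[-1.0435]
Step 9: x=[9.7989] v=[-1.1500]
Step 10: x=[9.6116] v=[-1.2484]
Step 11: x=[9.4109] v=[-1.3380]
Step 12: x=[9.1982] v=[-1.4182]
Step 13: x=[8.9749] v=[-1.4884]
Step 14: x=[8.7427] v=[-1.5482]
Step 15: x=[8.5031] v=[-1.5971]
Step 16: x=[8.2579] v=[-1.6348]
Step 17: x=[8.0088] v=[-1.6609]
Step 18: x=[7.7575] v=[-1.6754]
Step 19: x=[7.5058] v=[-1.6781]
Step 20: x=[7.2555] v=[-1.6690]
Step 21: x=[7.0083] v=[-1.6482]
Step 22: x=[6.7659] v=[-1.6158]
Step 23: x=[6.5301] v=[-1.5720]
Step 24: x=[6.3025] v=[-1.5172]
Step 25: x=[6.0847] v=[-1.4517]
Step 26: x=[5.8783] v=[-1.3760]
Step 27: x=[5.6847] v=[-1.2906]
Step 28: x=[5.5053] v=[-1.1961]
Step 29: x=[5.3413] v=[-1.0932]
Step 30: x=[5.1939] v=[-0.9826]
Step 31: x=[5.0641] v=[-0.8651]
Step 32: x=[4.9529] v=[-0.7415]
Step 33: x=[4.8610] v=[-0.6127]
Step 34: x=[4.7891] v=[-0.4796]
Step 35: x=[4.7376] v=[-0.3431]
Step 36: x=[4.7070] v=[-0.2042]
Step 37: x=[4.6974] v=[-0.0639]
Step 38: x=[4.7089] v=[0.0768]
First v>=0 after going negative at step 38, time=5.7000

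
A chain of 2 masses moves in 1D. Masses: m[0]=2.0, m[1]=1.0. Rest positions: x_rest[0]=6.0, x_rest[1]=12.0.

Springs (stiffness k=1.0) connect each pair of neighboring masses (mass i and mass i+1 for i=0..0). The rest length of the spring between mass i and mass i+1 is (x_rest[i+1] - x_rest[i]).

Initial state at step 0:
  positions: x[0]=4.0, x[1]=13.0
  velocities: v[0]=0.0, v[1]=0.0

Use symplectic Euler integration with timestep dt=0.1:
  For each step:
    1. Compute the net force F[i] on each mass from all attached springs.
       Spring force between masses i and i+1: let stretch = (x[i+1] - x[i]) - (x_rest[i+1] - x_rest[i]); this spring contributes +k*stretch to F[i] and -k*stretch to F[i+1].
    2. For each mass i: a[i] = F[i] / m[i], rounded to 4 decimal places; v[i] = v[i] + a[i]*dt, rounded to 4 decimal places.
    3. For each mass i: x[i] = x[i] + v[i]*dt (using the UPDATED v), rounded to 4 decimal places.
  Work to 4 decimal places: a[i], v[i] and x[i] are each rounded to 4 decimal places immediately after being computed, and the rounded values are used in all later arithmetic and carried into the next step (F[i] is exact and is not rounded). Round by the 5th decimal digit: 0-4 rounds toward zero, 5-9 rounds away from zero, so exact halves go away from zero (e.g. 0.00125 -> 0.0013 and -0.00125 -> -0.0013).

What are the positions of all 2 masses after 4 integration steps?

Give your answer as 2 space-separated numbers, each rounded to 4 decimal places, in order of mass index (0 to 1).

Answer: 4.1467 12.7068

Derivation:
Step 0: x=[4.0000 13.0000] v=[0.0000 0.0000]
Step 1: x=[4.0150 12.9700] v=[0.1500 -0.3000]
Step 2: x=[4.0448 12.9105] v=[0.2978 -0.5955]
Step 3: x=[4.0889 12.8223] v=[0.4411 -0.8821]
Step 4: x=[4.1467 12.7068] v=[0.5778 -1.1554]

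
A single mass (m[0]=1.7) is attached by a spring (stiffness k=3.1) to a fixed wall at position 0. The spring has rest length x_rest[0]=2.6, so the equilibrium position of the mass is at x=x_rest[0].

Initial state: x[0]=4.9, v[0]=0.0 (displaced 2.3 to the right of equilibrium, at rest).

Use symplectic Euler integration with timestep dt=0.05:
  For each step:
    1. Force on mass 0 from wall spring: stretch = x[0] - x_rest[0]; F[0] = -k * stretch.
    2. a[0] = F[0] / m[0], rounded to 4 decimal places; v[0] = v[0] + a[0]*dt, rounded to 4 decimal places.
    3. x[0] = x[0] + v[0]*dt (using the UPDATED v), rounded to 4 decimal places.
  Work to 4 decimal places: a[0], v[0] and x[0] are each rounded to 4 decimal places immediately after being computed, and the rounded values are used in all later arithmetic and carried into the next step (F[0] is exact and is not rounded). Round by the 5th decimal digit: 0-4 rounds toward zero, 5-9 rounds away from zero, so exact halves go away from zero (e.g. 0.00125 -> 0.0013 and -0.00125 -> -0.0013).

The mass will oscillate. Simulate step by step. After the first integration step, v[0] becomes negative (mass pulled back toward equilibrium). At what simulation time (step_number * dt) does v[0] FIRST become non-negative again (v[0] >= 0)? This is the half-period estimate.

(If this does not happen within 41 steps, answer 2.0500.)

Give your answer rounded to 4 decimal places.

Answer: 2.0500

Derivation:
Step 0: x=[4.9000] v=[0.0000]
Step 1: x=[4.8895] v=[-0.2097]
Step 2: x=[4.8686] v=[-0.4185]
Step 3: x=[4.8373] v=[-0.6253]
Step 4: x=[4.7958] v=[-0.8293]
Step 5: x=[4.7443] v=[-1.0295]
Step 6: x=[4.6831] v=[-1.2250]
Step 7: x=[4.6124] v=[-1.4149]
Step 8: x=[4.5325] v=[-1.5984]
Step 9: x=[4.4438] v=[-1.7746]
Step 10: x=[4.3467] v=[-1.9427]
Step 11: x=[4.2416] v=[-2.1020]
Step 12: x=[4.1290] v=[-2.2517]
Step 13: x=[4.0094] v=[-2.3911]
Step 14: x=[3.8834] v=[-2.5196]
Step 15: x=[3.7516] v=[-2.6366]
Step 16: x=[3.6145] v=[-2.7416]
Step 17: x=[3.4728] v=[-2.8341]
Step 18: x=[3.3271] v=[-2.9137]
Step 19: x=[3.1781] v=[-2.9800]
Step 20: x=[3.0265] v=[-3.0327]
Step 21: x=[2.8729] v=[-3.0716]
Step 22: x=[2.7181] v=[-3.0965]
Step 23: x=[2.5627] v=[-3.1073]
Step 24: x=[2.4075] v=[-3.1039]
Step 25: x=[2.2532] v=[-3.0864]
Step 26: x=[2.1005] v=[-3.0548]
Step 27: x=[1.9500] v=[-3.0093]
Step 28: x=[1.8025] v=[-2.9500]
Step 29: x=[1.6586] v=[-2.8773]
Step 30: x=[1.5190] v=[-2.7915]
Step 31: x=[1.3844] v=[-2.6929]
Step 32: x=[1.2553] v=[-2.5821]
Step 33: x=[1.1323] v=[-2.4595]
Step 34: x=[1.0160] v=[-2.3257]
Step 35: x=[0.9069] v=[-2.1813]
Step 36: x=[0.8056] v=[-2.0269]
Step 37: x=[0.7124] v=[-1.8633]
Step 38: x=[0.6278] v=[-1.6912]
Step 39: x=[0.5522] v=[-1.5114]
Step 40: x=[0.4860] v=[-1.3247]
Step 41: x=[0.4294] v=[-1.1320]
v[0] did not become non-negative within 41 steps; using fallback time=2.0500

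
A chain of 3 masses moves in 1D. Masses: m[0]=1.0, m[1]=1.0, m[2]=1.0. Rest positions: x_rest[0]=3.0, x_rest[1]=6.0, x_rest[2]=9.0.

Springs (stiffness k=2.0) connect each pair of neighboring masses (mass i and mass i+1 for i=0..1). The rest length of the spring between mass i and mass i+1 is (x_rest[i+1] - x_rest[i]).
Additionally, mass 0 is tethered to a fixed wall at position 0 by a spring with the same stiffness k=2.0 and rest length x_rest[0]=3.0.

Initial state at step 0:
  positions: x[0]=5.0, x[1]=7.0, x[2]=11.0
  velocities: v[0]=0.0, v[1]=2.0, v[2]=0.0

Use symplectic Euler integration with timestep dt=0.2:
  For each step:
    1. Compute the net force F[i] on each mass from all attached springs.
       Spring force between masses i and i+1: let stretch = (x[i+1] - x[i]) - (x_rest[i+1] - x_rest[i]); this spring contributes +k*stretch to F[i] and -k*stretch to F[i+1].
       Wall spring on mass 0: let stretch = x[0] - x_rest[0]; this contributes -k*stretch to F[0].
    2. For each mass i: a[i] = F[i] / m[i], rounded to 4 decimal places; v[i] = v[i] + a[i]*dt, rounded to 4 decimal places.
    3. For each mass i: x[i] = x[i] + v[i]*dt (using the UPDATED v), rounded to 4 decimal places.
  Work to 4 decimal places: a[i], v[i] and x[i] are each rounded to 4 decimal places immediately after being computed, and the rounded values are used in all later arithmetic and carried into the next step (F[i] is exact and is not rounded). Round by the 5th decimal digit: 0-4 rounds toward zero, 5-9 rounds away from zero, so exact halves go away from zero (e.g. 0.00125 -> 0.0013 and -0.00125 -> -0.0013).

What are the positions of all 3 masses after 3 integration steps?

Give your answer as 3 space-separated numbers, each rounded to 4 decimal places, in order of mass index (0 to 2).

Answer: 3.9215 8.6772 10.7307

Derivation:
Step 0: x=[5.0000 7.0000 11.0000] v=[0.0000 2.0000 0.0000]
Step 1: x=[4.7600 7.5600 10.9200] v=[-1.2000 2.8000 -0.4000]
Step 2: x=[4.3632 8.1648 10.8112] v=[-1.9840 3.0240 -0.5440]
Step 3: x=[3.9215 8.6772 10.7307] v=[-2.2086 2.5619 -0.4026]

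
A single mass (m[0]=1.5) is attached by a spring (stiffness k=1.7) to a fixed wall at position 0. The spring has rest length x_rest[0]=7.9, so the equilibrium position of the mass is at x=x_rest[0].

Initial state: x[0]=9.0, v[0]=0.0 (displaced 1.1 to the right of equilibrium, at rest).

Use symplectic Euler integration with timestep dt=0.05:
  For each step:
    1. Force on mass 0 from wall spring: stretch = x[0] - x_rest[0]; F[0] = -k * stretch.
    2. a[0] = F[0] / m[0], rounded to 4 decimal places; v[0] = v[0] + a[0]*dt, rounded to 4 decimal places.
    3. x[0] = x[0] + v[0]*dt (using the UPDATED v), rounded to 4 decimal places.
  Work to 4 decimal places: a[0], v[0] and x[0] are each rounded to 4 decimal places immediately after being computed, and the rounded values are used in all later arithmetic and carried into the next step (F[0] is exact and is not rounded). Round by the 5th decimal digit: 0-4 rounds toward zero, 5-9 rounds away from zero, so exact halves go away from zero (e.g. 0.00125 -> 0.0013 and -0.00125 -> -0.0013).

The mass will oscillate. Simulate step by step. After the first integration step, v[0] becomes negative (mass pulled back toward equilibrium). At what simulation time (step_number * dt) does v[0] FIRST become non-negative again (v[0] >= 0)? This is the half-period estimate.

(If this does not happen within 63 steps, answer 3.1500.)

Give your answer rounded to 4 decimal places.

Answer: 3.0000

Derivation:
Step 0: x=[9.0000] v=[0.0000]
Step 1: x=[8.9969] v=[-0.0623]
Step 2: x=[8.9907] v=[-0.1245]
Step 3: x=[8.9814] v=[-0.1863]
Step 4: x=[8.9690] v=[-0.2476]
Step 5: x=[8.9536] v=[-0.3082]
Step 6: x=[8.9352] v=[-0.3679]
Step 7: x=[8.9139] v=[-0.4266]
Step 8: x=[8.8897] v=[-0.4841]
Step 9: x=[8.8627] v=[-0.5402]
Step 10: x=[8.8330] v=[-0.5948]
Step 11: x=[8.8006] v=[-0.6477]
Step 12: x=[8.7657] v=[-0.6987]
Step 13: x=[8.7283] v=[-0.7478]
Step 14: x=[8.6886] v=[-0.7947]
Step 15: x=[8.6466] v=[-0.8394]
Step 16: x=[8.6025] v=[-0.8817]
Step 17: x=[8.5564] v=[-0.9215]
Step 18: x=[8.5085] v=[-0.9587]
Step 19: x=[8.4588] v=[-0.9932]
Step 20: x=[8.4076] v=[-1.0249]
Step 21: x=[8.3549] v=[-1.0537]
Step 22: x=[8.3009] v=[-1.0795]
Step 23: x=[8.2458] v=[-1.1022]
Step 24: x=[8.1897] v=[-1.1218]
Step 25: x=[8.1328] v=[-1.1382]
Step 26: x=[8.0752] v=[-1.1514]
Step 27: x=[8.0171] v=[-1.1613]
Step 28: x=[7.9587] v=[-1.1679]
Step 29: x=[7.9001] v=[-1.1712]
Step 30: x=[7.8415] v=[-1.1712]
Step 31: x=[7.7831] v=[-1.1679]
Step 32: x=[7.7250] v=[-1.1613]
Step 33: x=[7.6674] v=[-1.1514]
Step 34: x=[7.6105] v=[-1.1382]
Step 35: x=[7.5544] v=[-1.1218]
Step 36: x=[7.4993] v=[-1.1022]
Step 37: x=[7.4453] v=[-1.0795]
Step 38: x=[7.3926] v=[-1.0537]
Step 39: x=[7.3414] v=[-1.0249]
Step 40: x=[7.2917] v=[-0.9932]
Step 41: x=[7.2438] v=[-0.9587]
Step 42: x=[7.1977] v=[-0.9215]
Step 43: x=[7.1536] v=[-0.8817]
Step 44: x=[7.1116] v=[-0.8394]
Step 45: x=[7.0719] v=[-0.7947]
Step 46: x=[7.0345] v=[-0.7478]
Step 47: x=[6.9996] v=[-0.6988]
Step 48: x=[6.9672] v=[-0.6478]
Step 49: x=[6.9375] v=[-0.5949]
Step 50: x=[6.9105] v=[-0.5404]
Step 51: x=[6.8863] v=[-0.4843]
Step 52: x=[6.8650] v=[-0.4269]
Step 53: x=[6.8466] v=[-0.3683]
Step 54: x=[6.8312] v=[-0.3086]
Step 55: x=[6.8188] v=[-0.2480]
Step 56: x=[6.8095] v=[-0.1867]
Step 57: x=[6.8033] v=[-0.1249]
Step 58: x=[6.8002] v=[-0.0628]
Step 59: x=[6.8002] v=[-0.0005]
Step 60: x=[6.8033] v=[0.0618]
First v>=0 after going negative at step 60, time=3.0000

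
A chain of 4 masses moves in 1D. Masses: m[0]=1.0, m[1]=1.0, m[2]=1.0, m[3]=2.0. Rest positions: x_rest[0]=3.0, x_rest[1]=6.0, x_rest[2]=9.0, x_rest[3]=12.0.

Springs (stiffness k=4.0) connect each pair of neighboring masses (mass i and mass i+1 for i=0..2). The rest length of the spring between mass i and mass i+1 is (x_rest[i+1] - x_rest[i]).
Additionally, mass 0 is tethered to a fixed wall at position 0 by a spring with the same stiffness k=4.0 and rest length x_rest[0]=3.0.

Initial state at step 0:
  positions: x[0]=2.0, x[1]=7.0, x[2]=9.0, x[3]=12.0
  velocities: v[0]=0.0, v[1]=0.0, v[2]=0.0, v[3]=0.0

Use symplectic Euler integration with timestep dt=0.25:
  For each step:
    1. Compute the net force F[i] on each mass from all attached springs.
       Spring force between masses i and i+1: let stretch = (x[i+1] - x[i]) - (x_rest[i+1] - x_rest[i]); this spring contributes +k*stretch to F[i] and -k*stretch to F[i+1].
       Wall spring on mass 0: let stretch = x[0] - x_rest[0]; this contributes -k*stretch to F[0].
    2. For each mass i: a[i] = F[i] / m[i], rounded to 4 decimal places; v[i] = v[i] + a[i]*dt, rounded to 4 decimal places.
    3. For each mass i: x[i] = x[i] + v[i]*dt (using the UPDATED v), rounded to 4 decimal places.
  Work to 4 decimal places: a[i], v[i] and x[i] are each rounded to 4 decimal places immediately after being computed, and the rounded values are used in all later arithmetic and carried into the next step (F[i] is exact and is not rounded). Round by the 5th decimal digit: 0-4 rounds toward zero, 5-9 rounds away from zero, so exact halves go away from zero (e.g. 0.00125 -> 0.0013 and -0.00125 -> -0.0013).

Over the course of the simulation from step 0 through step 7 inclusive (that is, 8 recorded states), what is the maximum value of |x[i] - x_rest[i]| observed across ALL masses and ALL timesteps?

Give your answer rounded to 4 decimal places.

Answer: 1.1250

Derivation:
Step 0: x=[2.0000 7.0000 9.0000 12.0000] v=[0.0000 0.0000 0.0000 0.0000]
Step 1: x=[2.7500 6.2500 9.2500 12.0000] v=[3.0000 -3.0000 1.0000 0.0000]
Step 2: x=[3.6875 5.3750 9.4375 12.0313] v=[3.7500 -3.5000 0.7500 0.1250]
Step 3: x=[4.1250 5.0938 9.2578 12.1133] v=[1.7500 -1.1250 -0.7187 0.3281]
Step 4: x=[3.7735 5.6114 8.7510 12.2134] v=[-1.4062 2.0702 -2.0272 0.4004]
Step 5: x=[2.9381 6.4544 8.3249 12.2557] v=[-3.3418 3.3719 -1.7044 0.1692]
Step 6: x=[2.2472 6.8859 8.4139 12.1817] v=[-2.7636 1.7261 0.3559 -0.2962]
Step 7: x=[2.1542 6.5398 9.0628 12.0117] v=[-0.3721 -1.3846 2.5957 -0.6801]
Max displacement = 1.1250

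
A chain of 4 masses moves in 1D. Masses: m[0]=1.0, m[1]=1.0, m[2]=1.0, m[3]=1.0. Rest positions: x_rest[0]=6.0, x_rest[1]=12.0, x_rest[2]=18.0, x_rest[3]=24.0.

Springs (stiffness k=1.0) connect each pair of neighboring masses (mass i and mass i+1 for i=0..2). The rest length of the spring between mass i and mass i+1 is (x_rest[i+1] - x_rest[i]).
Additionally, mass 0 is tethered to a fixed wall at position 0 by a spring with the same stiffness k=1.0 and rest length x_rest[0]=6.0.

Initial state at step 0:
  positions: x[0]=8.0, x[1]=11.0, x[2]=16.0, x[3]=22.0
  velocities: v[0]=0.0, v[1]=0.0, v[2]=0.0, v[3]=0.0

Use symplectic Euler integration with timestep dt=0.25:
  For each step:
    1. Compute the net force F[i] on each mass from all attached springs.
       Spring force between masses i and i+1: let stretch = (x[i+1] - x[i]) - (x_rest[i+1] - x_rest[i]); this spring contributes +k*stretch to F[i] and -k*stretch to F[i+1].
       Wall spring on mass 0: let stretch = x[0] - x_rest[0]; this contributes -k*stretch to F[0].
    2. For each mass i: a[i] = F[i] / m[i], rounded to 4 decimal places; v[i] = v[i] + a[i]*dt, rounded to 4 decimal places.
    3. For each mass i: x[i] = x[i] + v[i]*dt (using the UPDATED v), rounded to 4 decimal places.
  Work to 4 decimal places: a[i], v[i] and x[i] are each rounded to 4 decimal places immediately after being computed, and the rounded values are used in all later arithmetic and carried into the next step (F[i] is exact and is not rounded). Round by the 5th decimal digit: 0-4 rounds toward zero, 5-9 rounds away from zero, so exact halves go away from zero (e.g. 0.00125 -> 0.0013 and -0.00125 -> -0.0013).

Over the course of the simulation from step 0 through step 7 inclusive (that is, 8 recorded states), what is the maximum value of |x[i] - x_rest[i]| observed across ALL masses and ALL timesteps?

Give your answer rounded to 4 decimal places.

Step 0: x=[8.0000 11.0000 16.0000 22.0000] v=[0.0000 0.0000 0.0000 0.0000]
Step 1: x=[7.6875 11.1250 16.0625 22.0000] v=[-1.2500 0.5000 0.2500 0.0000]
Step 2: x=[7.1094 11.3438 16.1875 22.0039] v=[-2.3125 0.8750 0.5000 0.0156]
Step 3: x=[6.3516 11.6006 16.3733 22.0193] v=[-3.0313 1.0273 0.7432 0.0615]
Step 4: x=[5.5249 11.8277 16.6137 22.0568] v=[-3.3070 0.9082 0.9615 0.1500]
Step 5: x=[4.7468 11.9600 16.8952 22.1291] v=[-3.1125 0.5290 1.1258 0.2892]
Step 6: x=[4.1228 11.9499 17.1953 22.2493] v=[-2.4959 -0.0405 1.2005 0.4807]
Step 7: x=[3.7304 11.7784 17.4835 22.4286] v=[-1.5698 -0.6859 1.1527 0.7172]
Max displacement = 2.2696

Answer: 2.2696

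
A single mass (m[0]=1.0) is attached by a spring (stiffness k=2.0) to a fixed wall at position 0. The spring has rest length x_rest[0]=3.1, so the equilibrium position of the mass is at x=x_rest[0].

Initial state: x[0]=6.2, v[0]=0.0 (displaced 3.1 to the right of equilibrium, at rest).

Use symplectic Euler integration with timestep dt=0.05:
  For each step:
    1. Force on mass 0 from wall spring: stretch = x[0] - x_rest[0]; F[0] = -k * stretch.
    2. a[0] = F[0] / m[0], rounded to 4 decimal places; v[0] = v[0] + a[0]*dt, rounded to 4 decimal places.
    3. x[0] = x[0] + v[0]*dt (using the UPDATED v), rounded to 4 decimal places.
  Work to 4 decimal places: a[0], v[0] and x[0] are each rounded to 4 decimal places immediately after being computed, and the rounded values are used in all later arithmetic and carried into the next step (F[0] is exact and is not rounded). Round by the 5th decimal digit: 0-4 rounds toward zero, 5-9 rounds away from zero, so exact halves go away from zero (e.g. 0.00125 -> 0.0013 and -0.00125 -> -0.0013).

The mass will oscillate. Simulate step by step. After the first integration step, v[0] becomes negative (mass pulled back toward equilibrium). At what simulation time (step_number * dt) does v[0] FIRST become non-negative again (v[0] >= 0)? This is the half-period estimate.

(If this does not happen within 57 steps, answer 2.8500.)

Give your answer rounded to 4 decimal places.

Step 0: x=[6.2000] v=[0.0000]
Step 1: x=[6.1845] v=[-0.3100]
Step 2: x=[6.1536] v=[-0.6185]
Step 3: x=[6.1074] v=[-0.9239]
Step 4: x=[6.0462] v=[-1.2246]
Step 5: x=[5.9702] v=[-1.5192]
Step 6: x=[5.8799] v=[-1.8062]
Step 7: x=[5.7757] v=[-2.0842]
Step 8: x=[5.6581] v=[-2.3518]
Step 9: x=[5.5277] v=[-2.6076]
Step 10: x=[5.3852] v=[-2.8504]
Step 11: x=[5.2313] v=[-3.0789]
Step 12: x=[5.0667] v=[-3.2920]
Step 13: x=[4.8923] v=[-3.4887]
Step 14: x=[4.7089] v=[-3.6679]
Step 15: x=[4.5175] v=[-3.8288]
Step 16: x=[4.3190] v=[-3.9706]
Step 17: x=[4.1144] v=[-4.0925]
Step 18: x=[3.9047] v=[-4.1939]
Step 19: x=[3.6910] v=[-4.2744]
Step 20: x=[3.4743] v=[-4.3335]
Step 21: x=[3.2558] v=[-4.3709]
Step 22: x=[3.0365] v=[-4.3865]
Step 23: x=[2.8175] v=[-4.3802]
Step 24: x=[2.5999] v=[-4.3520]
Step 25: x=[2.3848] v=[-4.3020]
Step 26: x=[2.1733] v=[-4.2305]
Step 27: x=[1.9664] v=[-4.1378]
Step 28: x=[1.7652] v=[-4.0244]
Step 29: x=[1.5707] v=[-3.8909]
Step 30: x=[1.3838] v=[-3.7380]
Step 31: x=[1.2055] v=[-3.5664]
Step 32: x=[1.0367] v=[-3.3770]
Step 33: x=[0.8782] v=[-3.1707]
Step 34: x=[0.7308] v=[-2.9485]
Step 35: x=[0.5952] v=[-2.7116]
Step 36: x=[0.4721] v=[-2.4611]
Step 37: x=[0.3622] v=[-2.1983]
Step 38: x=[0.2660] v=[-1.9245]
Step 39: x=[0.1839] v=[-1.6411]
Step 40: x=[0.1164] v=[-1.3495]
Step 41: x=[0.0638] v=[-1.0511]
Step 42: x=[0.0264] v=[-0.7475]
Step 43: x=[0.0044] v=[-0.4401]
Step 44: x=[-0.0021] v=[-0.1305]
Step 45: x=[0.0069] v=[0.1797]
First v>=0 after going negative at step 45, time=2.2500

Answer: 2.2500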